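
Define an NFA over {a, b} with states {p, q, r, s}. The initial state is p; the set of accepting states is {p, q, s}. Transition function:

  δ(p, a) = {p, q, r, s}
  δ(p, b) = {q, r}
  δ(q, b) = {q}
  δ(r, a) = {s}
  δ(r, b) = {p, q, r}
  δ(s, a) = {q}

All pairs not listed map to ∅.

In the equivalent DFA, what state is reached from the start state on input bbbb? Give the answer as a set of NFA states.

Start: {p}.
δ(p,b) = {q, r}.
Union: {q, r}.
After b: {q, r}.
δ(q,b) = {q}; δ(r,b) = {p, q, r}.
Union: {p, q, r}.
After b: {p, q, r}.
δ(p,b) = {q, r}; δ(q,b) = {q}; δ(r,b) = {p, q, r}.
Union: {p, q, r}.
After b: {p, q, r}.
δ(p,b) = {q, r}; δ(q,b) = {q}; δ(r,b) = {p, q, r}.
Union: {p, q, r}.
After b: {p, q, r}.

{p, q, r}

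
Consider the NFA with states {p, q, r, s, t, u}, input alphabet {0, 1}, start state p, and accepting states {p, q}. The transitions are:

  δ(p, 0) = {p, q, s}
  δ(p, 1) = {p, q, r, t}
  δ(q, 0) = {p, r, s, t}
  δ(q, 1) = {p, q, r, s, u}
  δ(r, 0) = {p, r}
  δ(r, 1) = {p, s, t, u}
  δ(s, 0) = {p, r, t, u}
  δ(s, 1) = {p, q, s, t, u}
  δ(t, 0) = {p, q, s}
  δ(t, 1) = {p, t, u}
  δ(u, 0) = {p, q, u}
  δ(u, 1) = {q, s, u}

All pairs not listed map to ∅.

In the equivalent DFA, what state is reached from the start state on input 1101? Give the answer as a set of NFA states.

Start: {p}.
δ(p,1) = {p, q, r, t}.
Union: {p, q, r, t}.
After 1: {p, q, r, t}.
δ(p,1) = {p, q, r, t}; δ(q,1) = {p, q, r, s, u}; δ(r,1) = {p, s, t, u}; δ(t,1) = {p, t, u}.
Union: {p, q, r, s, t, u}.
After 1: {p, q, r, s, t, u}.
δ(p,0) = {p, q, s}; δ(q,0) = {p, r, s, t}; δ(r,0) = {p, r}; δ(s,0) = {p, r, t, u}; δ(t,0) = {p, q, s}; δ(u,0) = {p, q, u}.
Union: {p, q, r, s, t, u}.
After 0: {p, q, r, s, t, u}.
δ(p,1) = {p, q, r, t}; δ(q,1) = {p, q, r, s, u}; δ(r,1) = {p, s, t, u}; δ(s,1) = {p, q, s, t, u}; δ(t,1) = {p, t, u}; δ(u,1) = {q, s, u}.
Union: {p, q, r, s, t, u}.
After 1: {p, q, r, s, t, u}.

{p, q, r, s, t, u}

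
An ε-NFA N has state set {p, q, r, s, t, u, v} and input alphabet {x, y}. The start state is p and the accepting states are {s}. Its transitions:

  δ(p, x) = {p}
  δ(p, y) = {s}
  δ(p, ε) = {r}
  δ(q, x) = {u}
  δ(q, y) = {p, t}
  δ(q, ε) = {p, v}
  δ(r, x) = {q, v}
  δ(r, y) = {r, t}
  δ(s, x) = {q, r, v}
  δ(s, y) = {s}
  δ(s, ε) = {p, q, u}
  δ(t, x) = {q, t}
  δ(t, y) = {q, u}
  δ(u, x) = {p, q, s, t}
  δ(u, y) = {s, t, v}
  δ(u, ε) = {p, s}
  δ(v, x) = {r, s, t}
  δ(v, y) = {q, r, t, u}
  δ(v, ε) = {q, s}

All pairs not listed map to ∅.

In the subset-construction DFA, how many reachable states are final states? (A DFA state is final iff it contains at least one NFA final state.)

2

Start state of the DFA: {p, r} (ε-closure of the NFA start).
{p, r} --x--> {p, q, r, s, u, v}  [new]
{p, r} --y--> {p, q, r, s, t, u, v}  [new]
{p, q, r, s, u, v} --x--> {p, q, r, s, t, u, v}  [seen]
{p, q, r, s, u, v} --y--> {p, q, r, s, t, u, v}  [seen]
{p, q, r, s, t, u, v} --x--> {p, q, r, s, t, u, v}  [seen]
{p, q, r, s, t, u, v} --y--> {p, q, r, s, t, u, v}  [seen]
Reachable DFA states: {p, r}, {p, q, r, s, u, v}, {p, q, r, s, t, u, v}.
Accepting DFA states (contain an NFA accepting state): {p, q, r, s, u, v}, {p, q, r, s, t, u, v}.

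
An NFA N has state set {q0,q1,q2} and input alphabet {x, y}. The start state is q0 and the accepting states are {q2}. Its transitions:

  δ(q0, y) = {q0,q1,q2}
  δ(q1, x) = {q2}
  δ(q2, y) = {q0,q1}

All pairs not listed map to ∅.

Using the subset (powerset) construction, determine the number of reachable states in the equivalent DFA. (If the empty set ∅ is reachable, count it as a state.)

5

Start state of the DFA: {q0}.
{q0} --x--> ∅  [new]
{q0} --y--> {q0,q1,q2}  [new]
∅ --x--> ∅  [seen]
∅ --y--> ∅  [seen]
{q0,q1,q2} --x--> {q2}  [new]
{q0,q1,q2} --y--> {q0,q1,q2}  [seen]
{q2} --x--> ∅  [seen]
{q2} --y--> {q0,q1}  [new]
{q0,q1} --x--> {q2}  [seen]
{q0,q1} --y--> {q0,q1,q2}  [seen]
Reachable DFA states: {q0}, ∅, {q0,q1,q2}, {q2}, {q0,q1}.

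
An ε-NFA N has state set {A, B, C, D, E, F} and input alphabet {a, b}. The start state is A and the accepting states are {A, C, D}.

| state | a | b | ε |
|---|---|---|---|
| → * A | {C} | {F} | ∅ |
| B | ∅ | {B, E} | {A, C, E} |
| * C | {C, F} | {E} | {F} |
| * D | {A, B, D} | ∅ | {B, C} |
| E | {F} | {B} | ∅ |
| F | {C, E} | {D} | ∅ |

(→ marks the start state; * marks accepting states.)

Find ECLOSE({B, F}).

{A, B, C, E, F}

Begin with {B, F}.
B →ε {A, C, E}; add A, C, E.
ε-closure = {A, B, C, E, F}.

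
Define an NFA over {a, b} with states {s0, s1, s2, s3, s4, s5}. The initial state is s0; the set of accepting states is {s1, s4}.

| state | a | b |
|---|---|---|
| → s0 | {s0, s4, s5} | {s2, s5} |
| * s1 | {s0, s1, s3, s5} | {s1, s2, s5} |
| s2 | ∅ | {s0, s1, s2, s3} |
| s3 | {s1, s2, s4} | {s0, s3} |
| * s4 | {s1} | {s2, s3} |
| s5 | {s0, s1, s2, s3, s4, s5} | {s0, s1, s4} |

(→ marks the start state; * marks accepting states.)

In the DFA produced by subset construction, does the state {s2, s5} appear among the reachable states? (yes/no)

Start state of the DFA: {s0}.
{s0} --a--> {s0, s4, s5}  [new]
{s0} --b--> {s2, s5}  [new]
{s0, s4, s5} --a--> {s0, s1, s2, s3, s4, s5}  [new]
{s0, s4, s5} --b--> {s0, s1, s2, s3, s4, s5}  [seen]
{s2, s5} --a--> {s0, s1, s2, s3, s4, s5}  [seen]
{s2, s5} --b--> {s0, s1, s2, s3, s4}  [new]
{s0, s1, s2, s3, s4, s5} --a--> {s0, s1, s2, s3, s4, s5}  [seen]
{s0, s1, s2, s3, s4, s5} --b--> {s0, s1, s2, s3, s4, s5}  [seen]
{s0, s1, s2, s3, s4} --a--> {s0, s1, s2, s3, s4, s5}  [seen]
{s0, s1, s2, s3, s4} --b--> {s0, s1, s2, s3, s5}  [new]
{s0, s1, s2, s3, s5} --a--> {s0, s1, s2, s3, s4, s5}  [seen]
{s0, s1, s2, s3, s5} --b--> {s0, s1, s2, s3, s4, s5}  [seen]
Reachable DFA states: {s0}, {s0, s4, s5}, {s2, s5}, {s0, s1, s2, s3, s4, s5}, {s0, s1, s2, s3, s4}, {s0, s1, s2, s3, s5}.
{s2, s5} is among them.

yes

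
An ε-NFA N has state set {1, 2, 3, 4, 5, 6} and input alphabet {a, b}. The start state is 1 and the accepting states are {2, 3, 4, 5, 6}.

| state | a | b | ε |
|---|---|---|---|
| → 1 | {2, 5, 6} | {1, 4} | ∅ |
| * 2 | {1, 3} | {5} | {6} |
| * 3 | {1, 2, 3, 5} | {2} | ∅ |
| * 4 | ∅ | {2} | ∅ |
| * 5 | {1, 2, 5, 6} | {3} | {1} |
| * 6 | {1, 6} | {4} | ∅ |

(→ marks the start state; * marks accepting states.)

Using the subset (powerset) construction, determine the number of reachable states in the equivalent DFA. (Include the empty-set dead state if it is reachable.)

9

Start state of the DFA: {1} (ε-closure of the NFA start).
{1} --a--> {1, 2, 5, 6}  [new]
{1} --b--> {1, 4}  [new]
{1, 2, 5, 6} --a--> {1, 2, 3, 5, 6}  [new]
{1, 2, 5, 6} --b--> {1, 3, 4, 5}  [new]
{1, 4} --a--> {1, 2, 5, 6}  [seen]
{1, 4} --b--> {1, 2, 4, 6}  [new]
{1, 2, 3, 5, 6} --a--> {1, 2, 3, 5, 6}  [seen]
{1, 2, 3, 5, 6} --b--> {1, 2, 3, 4, 5, 6}  [new]
{1, 3, 4, 5} --a--> {1, 2, 3, 5, 6}  [seen]
{1, 3, 4, 5} --b--> {1, 2, 3, 4, 6}  [new]
{1, 2, 4, 6} --a--> {1, 2, 3, 5, 6}  [seen]
{1, 2, 4, 6} --b--> {1, 2, 4, 5, 6}  [new]
{1, 2, 3, 4, 5, 6} --a--> {1, 2, 3, 5, 6}  [seen]
{1, 2, 3, 4, 5, 6} --b--> {1, 2, 3, 4, 5, 6}  [seen]
{1, 2, 3, 4, 6} --a--> {1, 2, 3, 5, 6}  [seen]
{1, 2, 3, 4, 6} --b--> {1, 2, 4, 5, 6}  [seen]
{1, 2, 4, 5, 6} --a--> {1, 2, 3, 5, 6}  [seen]
{1, 2, 4, 5, 6} --b--> {1, 2, 3, 4, 5, 6}  [seen]
Reachable DFA states: {1}, {1, 2, 5, 6}, {1, 4}, {1, 2, 3, 5, 6}, {1, 3, 4, 5}, {1, 2, 4, 6}, {1, 2, 3, 4, 5, 6}, {1, 2, 3, 4, 6}, {1, 2, 4, 5, 6}.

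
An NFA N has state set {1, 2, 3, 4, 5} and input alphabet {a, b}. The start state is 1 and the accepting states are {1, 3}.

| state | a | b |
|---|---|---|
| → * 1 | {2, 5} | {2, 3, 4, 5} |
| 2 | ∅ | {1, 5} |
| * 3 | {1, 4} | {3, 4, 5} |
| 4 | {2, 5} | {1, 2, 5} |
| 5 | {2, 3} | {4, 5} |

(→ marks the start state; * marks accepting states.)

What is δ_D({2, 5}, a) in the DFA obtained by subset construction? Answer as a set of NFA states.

δ(2,a) = ∅; δ(5,a) = {2, 3}.
Union: {2, 3}.

{2, 3}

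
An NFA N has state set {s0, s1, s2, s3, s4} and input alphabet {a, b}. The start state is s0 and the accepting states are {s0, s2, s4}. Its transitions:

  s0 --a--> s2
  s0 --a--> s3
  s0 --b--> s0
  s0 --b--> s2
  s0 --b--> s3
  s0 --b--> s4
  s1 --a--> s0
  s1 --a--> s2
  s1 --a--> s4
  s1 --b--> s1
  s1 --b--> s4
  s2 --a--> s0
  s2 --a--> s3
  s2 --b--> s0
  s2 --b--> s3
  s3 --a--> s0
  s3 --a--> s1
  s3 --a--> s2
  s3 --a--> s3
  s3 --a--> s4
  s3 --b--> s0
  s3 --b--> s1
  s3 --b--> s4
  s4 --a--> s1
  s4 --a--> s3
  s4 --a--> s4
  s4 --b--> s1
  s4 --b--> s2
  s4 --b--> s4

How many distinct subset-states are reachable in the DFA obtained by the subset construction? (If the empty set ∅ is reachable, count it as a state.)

Start state of the DFA: {s0}.
{s0} --a--> {s2, s3}  [new]
{s0} --b--> {s0, s2, s3, s4}  [new]
{s2, s3} --a--> {s0, s1, s2, s3, s4}  [new]
{s2, s3} --b--> {s0, s1, s3, s4}  [new]
{s0, s2, s3, s4} --a--> {s0, s1, s2, s3, s4}  [seen]
{s0, s2, s3, s4} --b--> {s0, s1, s2, s3, s4}  [seen]
{s0, s1, s2, s3, s4} --a--> {s0, s1, s2, s3, s4}  [seen]
{s0, s1, s2, s3, s4} --b--> {s0, s1, s2, s3, s4}  [seen]
{s0, s1, s3, s4} --a--> {s0, s1, s2, s3, s4}  [seen]
{s0, s1, s3, s4} --b--> {s0, s1, s2, s3, s4}  [seen]
Reachable DFA states: {s0}, {s2, s3}, {s0, s2, s3, s4}, {s0, s1, s2, s3, s4}, {s0, s1, s3, s4}.

5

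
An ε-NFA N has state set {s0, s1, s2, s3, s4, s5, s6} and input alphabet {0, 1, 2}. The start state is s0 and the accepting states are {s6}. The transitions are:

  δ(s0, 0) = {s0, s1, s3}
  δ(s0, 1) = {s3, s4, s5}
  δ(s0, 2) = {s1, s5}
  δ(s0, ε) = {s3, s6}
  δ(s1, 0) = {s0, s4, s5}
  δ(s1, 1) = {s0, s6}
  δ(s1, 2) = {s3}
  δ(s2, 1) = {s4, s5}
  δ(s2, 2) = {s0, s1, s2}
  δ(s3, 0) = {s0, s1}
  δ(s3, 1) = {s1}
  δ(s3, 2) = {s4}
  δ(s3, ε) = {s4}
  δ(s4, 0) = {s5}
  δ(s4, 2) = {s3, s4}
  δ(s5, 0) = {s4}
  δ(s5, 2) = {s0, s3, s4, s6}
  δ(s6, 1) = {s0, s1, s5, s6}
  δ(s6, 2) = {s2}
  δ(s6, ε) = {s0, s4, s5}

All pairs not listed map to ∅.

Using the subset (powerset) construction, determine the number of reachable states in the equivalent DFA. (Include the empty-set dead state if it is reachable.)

3

Start state of the DFA: {s0, s3, s4, s5, s6} (ε-closure of the NFA start).
{s0, s3, s4, s5, s6} --0--> {s0, s1, s3, s4, s5, s6}  [new]
{s0, s3, s4, s5, s6} --1--> {s0, s1, s3, s4, s5, s6}  [seen]
{s0, s3, s4, s5, s6} --2--> {s0, s1, s2, s3, s4, s5, s6}  [new]
{s0, s1, s3, s4, s5, s6} --0--> {s0, s1, s3, s4, s5, s6}  [seen]
{s0, s1, s3, s4, s5, s6} --1--> {s0, s1, s3, s4, s5, s6}  [seen]
{s0, s1, s3, s4, s5, s6} --2--> {s0, s1, s2, s3, s4, s5, s6}  [seen]
{s0, s1, s2, s3, s4, s5, s6} --0--> {s0, s1, s3, s4, s5, s6}  [seen]
{s0, s1, s2, s3, s4, s5, s6} --1--> {s0, s1, s3, s4, s5, s6}  [seen]
{s0, s1, s2, s3, s4, s5, s6} --2--> {s0, s1, s2, s3, s4, s5, s6}  [seen]
Reachable DFA states: {s0, s3, s4, s5, s6}, {s0, s1, s3, s4, s5, s6}, {s0, s1, s2, s3, s4, s5, s6}.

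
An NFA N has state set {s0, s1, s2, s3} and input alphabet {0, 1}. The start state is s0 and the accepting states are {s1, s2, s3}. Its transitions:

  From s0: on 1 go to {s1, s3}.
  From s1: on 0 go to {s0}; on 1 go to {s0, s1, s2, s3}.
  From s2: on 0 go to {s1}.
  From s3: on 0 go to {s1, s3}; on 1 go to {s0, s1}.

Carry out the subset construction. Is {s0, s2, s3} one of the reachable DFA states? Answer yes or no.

Start state of the DFA: {s0}.
{s0} --0--> ∅  [new]
{s0} --1--> {s1, s3}  [new]
∅ --0--> ∅  [seen]
∅ --1--> ∅  [seen]
{s1, s3} --0--> {s0, s1, s3}  [new]
{s1, s3} --1--> {s0, s1, s2, s3}  [new]
{s0, s1, s3} --0--> {s0, s1, s3}  [seen]
{s0, s1, s3} --1--> {s0, s1, s2, s3}  [seen]
{s0, s1, s2, s3} --0--> {s0, s1, s3}  [seen]
{s0, s1, s2, s3} --1--> {s0, s1, s2, s3}  [seen]
Reachable DFA states: {s0}, ∅, {s1, s3}, {s0, s1, s3}, {s0, s1, s2, s3}.
{s0, s2, s3} is not among them.

no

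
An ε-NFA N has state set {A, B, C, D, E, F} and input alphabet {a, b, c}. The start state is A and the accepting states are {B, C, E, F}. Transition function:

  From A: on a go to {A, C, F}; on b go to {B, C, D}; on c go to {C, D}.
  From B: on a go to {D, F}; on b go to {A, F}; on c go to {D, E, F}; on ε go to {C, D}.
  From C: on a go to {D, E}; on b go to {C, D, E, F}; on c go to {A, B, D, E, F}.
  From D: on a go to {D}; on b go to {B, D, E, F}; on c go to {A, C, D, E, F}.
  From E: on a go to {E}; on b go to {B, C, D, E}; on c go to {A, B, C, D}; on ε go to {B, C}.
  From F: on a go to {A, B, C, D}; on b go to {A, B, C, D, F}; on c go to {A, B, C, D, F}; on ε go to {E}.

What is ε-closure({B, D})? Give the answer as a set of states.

{B, C, D}

Begin with {B, D}.
B →ε {C, D}; add C.
ε-closure = {B, C, D}.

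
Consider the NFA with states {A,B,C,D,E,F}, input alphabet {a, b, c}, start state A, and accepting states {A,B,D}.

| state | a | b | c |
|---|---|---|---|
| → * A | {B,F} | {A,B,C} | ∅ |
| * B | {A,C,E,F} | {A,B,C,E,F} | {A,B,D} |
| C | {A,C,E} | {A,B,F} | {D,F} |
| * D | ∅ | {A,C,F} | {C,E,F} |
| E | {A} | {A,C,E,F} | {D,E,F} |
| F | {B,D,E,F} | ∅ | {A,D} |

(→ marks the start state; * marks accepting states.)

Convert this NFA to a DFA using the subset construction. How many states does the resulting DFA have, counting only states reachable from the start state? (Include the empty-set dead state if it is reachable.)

9

Start state of the DFA: {A}.
{A} --a--> {B,F}  [new]
{A} --b--> {A,B,C}  [new]
{A} --c--> ∅  [new]
{B,F} --a--> {A,B,C,D,E,F}  [new]
{B,F} --b--> {A,B,C,E,F}  [new]
{B,F} --c--> {A,B,D}  [new]
{A,B,C} --a--> {A,B,C,E,F}  [seen]
{A,B,C} --b--> {A,B,C,E,F}  [seen]
{A,B,C} --c--> {A,B,D,F}  [new]
∅ --a--> ∅  [seen]
∅ --b--> ∅  [seen]
∅ --c--> ∅  [seen]
{A,B,C,D,E,F} --a--> {A,B,C,D,E,F}  [seen]
{A,B,C,D,E,F} --b--> {A,B,C,E,F}  [seen]
{A,B,C,D,E,F} --c--> {A,B,C,D,E,F}  [seen]
{A,B,C,E,F} --a--> {A,B,C,D,E,F}  [seen]
{A,B,C,E,F} --b--> {A,B,C,E,F}  [seen]
{A,B,C,E,F} --c--> {A,B,D,E,F}  [new]
{A,B,D} --a--> {A,B,C,E,F}  [seen]
{A,B,D} --b--> {A,B,C,E,F}  [seen]
{A,B,D} --c--> {A,B,C,D,E,F}  [seen]
{A,B,D,F} --a--> {A,B,C,D,E,F}  [seen]
{A,B,D,F} --b--> {A,B,C,E,F}  [seen]
{A,B,D,F} --c--> {A,B,C,D,E,F}  [seen]
{A,B,D,E,F} --a--> {A,B,C,D,E,F}  [seen]
{A,B,D,E,F} --b--> {A,B,C,E,F}  [seen]
{A,B,D,E,F} --c--> {A,B,C,D,E,F}  [seen]
Reachable DFA states: {A}, {B,F}, {A,B,C}, ∅, {A,B,C,D,E,F}, {A,B,C,E,F}, {A,B,D}, {A,B,D,F}, {A,B,D,E,F}.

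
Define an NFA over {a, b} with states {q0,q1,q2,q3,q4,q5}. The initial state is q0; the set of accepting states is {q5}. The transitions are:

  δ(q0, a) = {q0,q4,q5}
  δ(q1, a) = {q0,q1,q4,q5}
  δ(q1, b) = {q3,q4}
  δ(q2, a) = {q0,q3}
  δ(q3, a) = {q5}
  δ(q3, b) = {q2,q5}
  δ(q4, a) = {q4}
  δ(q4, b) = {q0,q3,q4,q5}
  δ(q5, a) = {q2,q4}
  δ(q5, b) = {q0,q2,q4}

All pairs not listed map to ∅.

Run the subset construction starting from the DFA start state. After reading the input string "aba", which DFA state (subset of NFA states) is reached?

Start: {q0}.
δ(q0,a) = {q0,q4,q5}.
Union: {q0,q4,q5}.
After a: {q0,q4,q5}.
δ(q0,b) = ∅; δ(q4,b) = {q0,q3,q4,q5}; δ(q5,b) = {q0,q2,q4}.
Union: {q0,q2,q3,q4,q5}.
After b: {q0,q2,q3,q4,q5}.
δ(q0,a) = {q0,q4,q5}; δ(q2,a) = {q0,q3}; δ(q3,a) = {q5}; δ(q4,a) = {q4}; δ(q5,a) = {q2,q4}.
Union: {q0,q2,q3,q4,q5}.
After a: {q0,q2,q3,q4,q5}.

{q0,q2,q3,q4,q5}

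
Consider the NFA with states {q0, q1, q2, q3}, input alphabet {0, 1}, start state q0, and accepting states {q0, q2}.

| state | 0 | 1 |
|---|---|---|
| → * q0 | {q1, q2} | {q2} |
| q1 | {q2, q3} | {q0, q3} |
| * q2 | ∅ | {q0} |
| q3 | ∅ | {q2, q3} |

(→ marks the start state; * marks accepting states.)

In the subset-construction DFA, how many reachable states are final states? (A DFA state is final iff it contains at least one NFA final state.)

Start state of the DFA: {q0}.
{q0} --0--> {q1, q2}  [new]
{q0} --1--> {q2}  [new]
{q1, q2} --0--> {q2, q3}  [new]
{q1, q2} --1--> {q0, q3}  [new]
{q2} --0--> ∅  [new]
{q2} --1--> {q0}  [seen]
{q2, q3} --0--> ∅  [seen]
{q2, q3} --1--> {q0, q2, q3}  [new]
{q0, q3} --0--> {q1, q2}  [seen]
{q0, q3} --1--> {q2, q3}  [seen]
∅ --0--> ∅  [seen]
∅ --1--> ∅  [seen]
{q0, q2, q3} --0--> {q1, q2}  [seen]
{q0, q2, q3} --1--> {q0, q2, q3}  [seen]
Reachable DFA states: {q0}, {q1, q2}, {q2}, {q2, q3}, {q0, q3}, ∅, {q0, q2, q3}.
Accepting DFA states (contain an NFA accepting state): {q0}, {q1, q2}, {q2}, {q2, q3}, {q0, q3}, {q0, q2, q3}.

6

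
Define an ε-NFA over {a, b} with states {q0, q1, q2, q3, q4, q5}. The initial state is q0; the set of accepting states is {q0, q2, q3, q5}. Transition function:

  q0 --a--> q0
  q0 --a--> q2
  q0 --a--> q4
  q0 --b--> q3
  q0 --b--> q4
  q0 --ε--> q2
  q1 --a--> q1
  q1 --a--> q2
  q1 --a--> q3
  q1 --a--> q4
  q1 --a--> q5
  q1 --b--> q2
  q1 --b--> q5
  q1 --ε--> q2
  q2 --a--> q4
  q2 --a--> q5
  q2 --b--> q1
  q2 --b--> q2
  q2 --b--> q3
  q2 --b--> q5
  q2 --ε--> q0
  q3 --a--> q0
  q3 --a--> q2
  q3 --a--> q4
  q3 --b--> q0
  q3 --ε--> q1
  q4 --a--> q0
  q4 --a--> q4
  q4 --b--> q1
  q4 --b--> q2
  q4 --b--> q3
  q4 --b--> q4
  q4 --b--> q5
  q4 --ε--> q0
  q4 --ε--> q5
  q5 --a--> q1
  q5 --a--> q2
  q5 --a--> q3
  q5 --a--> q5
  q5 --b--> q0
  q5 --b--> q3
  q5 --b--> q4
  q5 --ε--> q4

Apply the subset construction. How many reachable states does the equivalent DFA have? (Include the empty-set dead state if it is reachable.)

3

Start state of the DFA: {q0, q2} (ε-closure of the NFA start).
{q0, q2} --a--> {q0, q2, q4, q5}  [new]
{q0, q2} --b--> {q0, q1, q2, q3, q4, q5}  [new]
{q0, q2, q4, q5} --a--> {q0, q1, q2, q3, q4, q5}  [seen]
{q0, q2, q4, q5} --b--> {q0, q1, q2, q3, q4, q5}  [seen]
{q0, q1, q2, q3, q4, q5} --a--> {q0, q1, q2, q3, q4, q5}  [seen]
{q0, q1, q2, q3, q4, q5} --b--> {q0, q1, q2, q3, q4, q5}  [seen]
Reachable DFA states: {q0, q2}, {q0, q2, q4, q5}, {q0, q1, q2, q3, q4, q5}.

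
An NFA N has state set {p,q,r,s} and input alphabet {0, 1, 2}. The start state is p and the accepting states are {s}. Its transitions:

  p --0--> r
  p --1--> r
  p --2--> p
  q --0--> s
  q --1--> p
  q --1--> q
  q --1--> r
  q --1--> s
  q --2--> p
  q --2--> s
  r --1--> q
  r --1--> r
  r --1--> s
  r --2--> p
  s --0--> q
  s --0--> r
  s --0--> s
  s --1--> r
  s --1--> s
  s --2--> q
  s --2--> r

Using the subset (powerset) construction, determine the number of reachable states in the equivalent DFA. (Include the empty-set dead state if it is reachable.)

5

Start state of the DFA: {p}.
{p} --0--> {r}  [new]
{p} --1--> {r}  [seen]
{p} --2--> {p}  [seen]
{r} --0--> ∅  [new]
{r} --1--> {q,r,s}  [new]
{r} --2--> {p}  [seen]
∅ --0--> ∅  [seen]
∅ --1--> ∅  [seen]
∅ --2--> ∅  [seen]
{q,r,s} --0--> {q,r,s}  [seen]
{q,r,s} --1--> {p,q,r,s}  [new]
{q,r,s} --2--> {p,q,r,s}  [seen]
{p,q,r,s} --0--> {q,r,s}  [seen]
{p,q,r,s} --1--> {p,q,r,s}  [seen]
{p,q,r,s} --2--> {p,q,r,s}  [seen]
Reachable DFA states: {p}, {r}, ∅, {q,r,s}, {p,q,r,s}.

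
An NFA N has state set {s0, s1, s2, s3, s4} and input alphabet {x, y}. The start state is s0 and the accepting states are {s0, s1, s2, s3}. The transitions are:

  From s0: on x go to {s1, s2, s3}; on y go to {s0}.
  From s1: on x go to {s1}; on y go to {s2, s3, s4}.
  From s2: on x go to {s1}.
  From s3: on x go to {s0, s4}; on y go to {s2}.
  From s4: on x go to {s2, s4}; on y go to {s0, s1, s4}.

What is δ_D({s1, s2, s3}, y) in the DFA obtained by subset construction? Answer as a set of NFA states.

{s2, s3, s4}

δ(s1,y) = {s2, s3, s4}; δ(s2,y) = ∅; δ(s3,y) = {s2}.
Union: {s2, s3, s4}.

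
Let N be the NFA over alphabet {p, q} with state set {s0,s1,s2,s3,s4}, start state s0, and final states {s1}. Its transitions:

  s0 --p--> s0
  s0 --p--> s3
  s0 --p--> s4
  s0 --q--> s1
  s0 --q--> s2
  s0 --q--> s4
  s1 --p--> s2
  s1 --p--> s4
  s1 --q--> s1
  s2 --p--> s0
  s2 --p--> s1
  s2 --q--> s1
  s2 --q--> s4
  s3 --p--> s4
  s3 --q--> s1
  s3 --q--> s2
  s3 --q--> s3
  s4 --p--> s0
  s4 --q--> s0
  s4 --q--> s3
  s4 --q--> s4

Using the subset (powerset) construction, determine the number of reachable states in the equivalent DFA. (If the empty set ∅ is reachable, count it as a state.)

Start state of the DFA: {s0}.
{s0} --p--> {s0,s3,s4}  [new]
{s0} --q--> {s1,s2,s4}  [new]
{s0,s3,s4} --p--> {s0,s3,s4}  [seen]
{s0,s3,s4} --q--> {s0,s1,s2,s3,s4}  [new]
{s1,s2,s4} --p--> {s0,s1,s2,s4}  [new]
{s1,s2,s4} --q--> {s0,s1,s3,s4}  [new]
{s0,s1,s2,s3,s4} --p--> {s0,s1,s2,s3,s4}  [seen]
{s0,s1,s2,s3,s4} --q--> {s0,s1,s2,s3,s4}  [seen]
{s0,s1,s2,s4} --p--> {s0,s1,s2,s3,s4}  [seen]
{s0,s1,s2,s4} --q--> {s0,s1,s2,s3,s4}  [seen]
{s0,s1,s3,s4} --p--> {s0,s2,s3,s4}  [new]
{s0,s1,s3,s4} --q--> {s0,s1,s2,s3,s4}  [seen]
{s0,s2,s3,s4} --p--> {s0,s1,s3,s4}  [seen]
{s0,s2,s3,s4} --q--> {s0,s1,s2,s3,s4}  [seen]
Reachable DFA states: {s0}, {s0,s3,s4}, {s1,s2,s4}, {s0,s1,s2,s3,s4}, {s0,s1,s2,s4}, {s0,s1,s3,s4}, {s0,s2,s3,s4}.

7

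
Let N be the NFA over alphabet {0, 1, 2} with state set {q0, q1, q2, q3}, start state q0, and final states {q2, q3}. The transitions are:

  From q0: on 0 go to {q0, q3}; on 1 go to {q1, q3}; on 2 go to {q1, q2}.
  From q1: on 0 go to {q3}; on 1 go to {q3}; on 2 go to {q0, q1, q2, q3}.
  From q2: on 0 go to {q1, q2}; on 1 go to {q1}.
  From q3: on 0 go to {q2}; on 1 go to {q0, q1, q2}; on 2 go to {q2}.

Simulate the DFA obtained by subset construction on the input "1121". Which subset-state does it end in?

{q0, q1, q2, q3}

Start: {q0}.
δ(q0,1) = {q1, q3}.
Union: {q1, q3}.
After 1: {q1, q3}.
δ(q1,1) = {q3}; δ(q3,1) = {q0, q1, q2}.
Union: {q0, q1, q2, q3}.
After 1: {q0, q1, q2, q3}.
δ(q0,2) = {q1, q2}; δ(q1,2) = {q0, q1, q2, q3}; δ(q2,2) = ∅; δ(q3,2) = {q2}.
Union: {q0, q1, q2, q3}.
After 2: {q0, q1, q2, q3}.
δ(q0,1) = {q1, q3}; δ(q1,1) = {q3}; δ(q2,1) = {q1}; δ(q3,1) = {q0, q1, q2}.
Union: {q0, q1, q2, q3}.
After 1: {q0, q1, q2, q3}.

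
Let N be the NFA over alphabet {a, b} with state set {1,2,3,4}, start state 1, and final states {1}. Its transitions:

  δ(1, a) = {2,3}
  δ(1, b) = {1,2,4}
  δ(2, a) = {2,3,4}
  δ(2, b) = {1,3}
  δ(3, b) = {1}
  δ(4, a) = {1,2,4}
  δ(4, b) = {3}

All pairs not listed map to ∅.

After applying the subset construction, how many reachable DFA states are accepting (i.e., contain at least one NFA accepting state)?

4

Start state of the DFA: {1}.
{1} --a--> {2,3}  [new]
{1} --b--> {1,2,4}  [new]
{2,3} --a--> {2,3,4}  [new]
{2,3} --b--> {1,3}  [new]
{1,2,4} --a--> {1,2,3,4}  [new]
{1,2,4} --b--> {1,2,3,4}  [seen]
{2,3,4} --a--> {1,2,3,4}  [seen]
{2,3,4} --b--> {1,3}  [seen]
{1,3} --a--> {2,3}  [seen]
{1,3} --b--> {1,2,4}  [seen]
{1,2,3,4} --a--> {1,2,3,4}  [seen]
{1,2,3,4} --b--> {1,2,3,4}  [seen]
Reachable DFA states: {1}, {2,3}, {1,2,4}, {2,3,4}, {1,3}, {1,2,3,4}.
Accepting DFA states (contain an NFA accepting state): {1}, {1,2,4}, {1,3}, {1,2,3,4}.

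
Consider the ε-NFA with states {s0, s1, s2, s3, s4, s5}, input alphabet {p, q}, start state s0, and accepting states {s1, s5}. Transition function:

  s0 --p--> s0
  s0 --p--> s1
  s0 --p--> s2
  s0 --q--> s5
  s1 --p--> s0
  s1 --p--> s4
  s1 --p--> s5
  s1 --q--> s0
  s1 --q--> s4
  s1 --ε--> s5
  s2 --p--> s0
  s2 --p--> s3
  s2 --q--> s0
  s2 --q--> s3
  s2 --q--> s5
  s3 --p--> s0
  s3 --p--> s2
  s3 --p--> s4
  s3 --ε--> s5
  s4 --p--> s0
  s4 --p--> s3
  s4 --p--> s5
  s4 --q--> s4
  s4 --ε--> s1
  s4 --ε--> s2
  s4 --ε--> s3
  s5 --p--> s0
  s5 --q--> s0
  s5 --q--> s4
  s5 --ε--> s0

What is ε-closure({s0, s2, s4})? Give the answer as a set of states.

Begin with {s0, s2, s4}.
s4 →ε {s1, s2, s3}; add s1, s3.
s3 →ε {s5}; add s5.
ε-closure = {s0, s1, s2, s3, s4, s5}.

{s0, s1, s2, s3, s4, s5}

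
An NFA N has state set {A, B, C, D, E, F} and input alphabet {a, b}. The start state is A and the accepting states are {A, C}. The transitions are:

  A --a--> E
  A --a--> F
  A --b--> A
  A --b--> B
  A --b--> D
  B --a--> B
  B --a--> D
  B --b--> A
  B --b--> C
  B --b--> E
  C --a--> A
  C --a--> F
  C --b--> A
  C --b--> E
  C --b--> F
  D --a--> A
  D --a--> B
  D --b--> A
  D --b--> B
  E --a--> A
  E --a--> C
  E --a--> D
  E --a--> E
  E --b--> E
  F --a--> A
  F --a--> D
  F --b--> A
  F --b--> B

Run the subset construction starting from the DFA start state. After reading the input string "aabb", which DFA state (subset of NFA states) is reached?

Start: {A}.
δ(A,a) = {E, F}.
Union: {E, F}.
After a: {E, F}.
δ(E,a) = {A, C, D, E}; δ(F,a) = {A, D}.
Union: {A, C, D, E}.
After a: {A, C, D, E}.
δ(A,b) = {A, B, D}; δ(C,b) = {A, E, F}; δ(D,b) = {A, B}; δ(E,b) = {E}.
Union: {A, B, D, E, F}.
After b: {A, B, D, E, F}.
δ(A,b) = {A, B, D}; δ(B,b) = {A, C, E}; δ(D,b) = {A, B}; δ(E,b) = {E}; δ(F,b) = {A, B}.
Union: {A, B, C, D, E}.
After b: {A, B, C, D, E}.

{A, B, C, D, E}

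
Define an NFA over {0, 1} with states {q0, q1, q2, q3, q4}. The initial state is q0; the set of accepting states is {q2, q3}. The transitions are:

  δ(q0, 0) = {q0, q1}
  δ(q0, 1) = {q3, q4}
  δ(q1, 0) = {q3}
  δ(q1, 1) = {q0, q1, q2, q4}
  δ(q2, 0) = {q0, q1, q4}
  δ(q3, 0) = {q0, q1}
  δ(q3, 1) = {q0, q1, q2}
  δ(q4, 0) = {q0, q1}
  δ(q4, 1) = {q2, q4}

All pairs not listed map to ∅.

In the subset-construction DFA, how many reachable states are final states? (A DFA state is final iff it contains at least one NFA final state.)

5

Start state of the DFA: {q0}.
{q0} --0--> {q0, q1}  [new]
{q0} --1--> {q3, q4}  [new]
{q0, q1} --0--> {q0, q1, q3}  [new]
{q0, q1} --1--> {q0, q1, q2, q3, q4}  [new]
{q3, q4} --0--> {q0, q1}  [seen]
{q3, q4} --1--> {q0, q1, q2, q4}  [new]
{q0, q1, q3} --0--> {q0, q1, q3}  [seen]
{q0, q1, q3} --1--> {q0, q1, q2, q3, q4}  [seen]
{q0, q1, q2, q3, q4} --0--> {q0, q1, q3, q4}  [new]
{q0, q1, q2, q3, q4} --1--> {q0, q1, q2, q3, q4}  [seen]
{q0, q1, q2, q4} --0--> {q0, q1, q3, q4}  [seen]
{q0, q1, q2, q4} --1--> {q0, q1, q2, q3, q4}  [seen]
{q0, q1, q3, q4} --0--> {q0, q1, q3}  [seen]
{q0, q1, q3, q4} --1--> {q0, q1, q2, q3, q4}  [seen]
Reachable DFA states: {q0}, {q0, q1}, {q3, q4}, {q0, q1, q3}, {q0, q1, q2, q3, q4}, {q0, q1, q2, q4}, {q0, q1, q3, q4}.
Accepting DFA states (contain an NFA accepting state): {q3, q4}, {q0, q1, q3}, {q0, q1, q2, q3, q4}, {q0, q1, q2, q4}, {q0, q1, q3, q4}.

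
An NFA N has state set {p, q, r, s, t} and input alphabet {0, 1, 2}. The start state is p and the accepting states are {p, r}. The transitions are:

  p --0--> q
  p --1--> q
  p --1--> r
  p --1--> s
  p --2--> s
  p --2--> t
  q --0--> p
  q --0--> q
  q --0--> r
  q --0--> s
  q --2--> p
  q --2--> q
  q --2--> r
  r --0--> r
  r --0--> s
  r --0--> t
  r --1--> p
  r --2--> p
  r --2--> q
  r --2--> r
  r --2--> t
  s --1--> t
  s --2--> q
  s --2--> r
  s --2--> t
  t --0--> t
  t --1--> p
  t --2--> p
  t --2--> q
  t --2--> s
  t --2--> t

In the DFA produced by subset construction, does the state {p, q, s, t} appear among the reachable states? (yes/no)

yes

Start state of the DFA: {p}.
{p} --0--> {q}  [new]
{p} --1--> {q, r, s}  [new]
{p} --2--> {s, t}  [new]
{q} --0--> {p, q, r, s}  [new]
{q} --1--> ∅  [new]
{q} --2--> {p, q, r}  [new]
{q, r, s} --0--> {p, q, r, s, t}  [new]
{q, r, s} --1--> {p, t}  [new]
{q, r, s} --2--> {p, q, r, t}  [new]
{s, t} --0--> {t}  [new]
{s, t} --1--> {p, t}  [seen]
{s, t} --2--> {p, q, r, s, t}  [seen]
{p, q, r, s} --0--> {p, q, r, s, t}  [seen]
{p, q, r, s} --1--> {p, q, r, s, t}  [seen]
{p, q, r, s} --2--> {p, q, r, s, t}  [seen]
∅ --0--> ∅  [seen]
∅ --1--> ∅  [seen]
∅ --2--> ∅  [seen]
{p, q, r} --0--> {p, q, r, s, t}  [seen]
{p, q, r} --1--> {p, q, r, s}  [seen]
{p, q, r} --2--> {p, q, r, s, t}  [seen]
{p, q, r, s, t} --0--> {p, q, r, s, t}  [seen]
{p, q, r, s, t} --1--> {p, q, r, s, t}  [seen]
{p, q, r, s, t} --2--> {p, q, r, s, t}  [seen]
{p, t} --0--> {q, t}  [new]
{p, t} --1--> {p, q, r, s}  [seen]
{p, t} --2--> {p, q, s, t}  [new]
{p, q, r, t} --0--> {p, q, r, s, t}  [seen]
{p, q, r, t} --1--> {p, q, r, s}  [seen]
{p, q, r, t} --2--> {p, q, r, s, t}  [seen]
{t} --0--> {t}  [seen]
{t} --1--> {p}  [seen]
{t} --2--> {p, q, s, t}  [seen]
{q, t} --0--> {p, q, r, s, t}  [seen]
{q, t} --1--> {p}  [seen]
{q, t} --2--> {p, q, r, s, t}  [seen]
{p, q, s, t} --0--> {p, q, r, s, t}  [seen]
{p, q, s, t} --1--> {p, q, r, s, t}  [seen]
{p, q, s, t} --2--> {p, q, r, s, t}  [seen]
Reachable DFA states: {p}, {q}, {q, r, s}, {s, t}, {p, q, r, s}, ∅, {p, q, r}, {p, q, r, s, t}, {p, t}, {p, q, r, t}, {t}, {q, t}, {p, q, s, t}.
{p, q, s, t} is among them.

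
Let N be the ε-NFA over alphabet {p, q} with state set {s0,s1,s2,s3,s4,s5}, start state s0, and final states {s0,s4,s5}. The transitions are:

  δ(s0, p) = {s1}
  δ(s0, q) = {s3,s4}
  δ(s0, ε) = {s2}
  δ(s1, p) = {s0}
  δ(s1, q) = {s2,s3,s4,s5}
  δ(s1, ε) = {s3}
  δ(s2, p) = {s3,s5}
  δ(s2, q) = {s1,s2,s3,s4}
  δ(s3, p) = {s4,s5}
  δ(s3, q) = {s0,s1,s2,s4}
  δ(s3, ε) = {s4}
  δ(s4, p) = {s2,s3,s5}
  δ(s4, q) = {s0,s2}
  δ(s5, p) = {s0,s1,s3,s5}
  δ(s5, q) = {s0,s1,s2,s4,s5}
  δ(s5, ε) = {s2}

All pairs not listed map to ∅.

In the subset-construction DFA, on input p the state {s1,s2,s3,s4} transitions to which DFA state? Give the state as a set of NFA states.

δ(s1,p) = {s0}; δ(s2,p) = {s3,s5}; δ(s3,p) = {s4,s5}; δ(s4,p) = {s2,s3,s5}.
Union: {s0,s2,s3,s4,s5}.

{s0,s2,s3,s4,s5}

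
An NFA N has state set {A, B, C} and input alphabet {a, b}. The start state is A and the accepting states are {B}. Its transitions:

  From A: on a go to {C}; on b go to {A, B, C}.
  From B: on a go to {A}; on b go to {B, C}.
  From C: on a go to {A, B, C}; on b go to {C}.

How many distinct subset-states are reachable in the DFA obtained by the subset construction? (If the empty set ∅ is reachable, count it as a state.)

Start state of the DFA: {A}.
{A} --a--> {C}  [new]
{A} --b--> {A, B, C}  [new]
{C} --a--> {A, B, C}  [seen]
{C} --b--> {C}  [seen]
{A, B, C} --a--> {A, B, C}  [seen]
{A, B, C} --b--> {A, B, C}  [seen]
Reachable DFA states: {A}, {C}, {A, B, C}.

3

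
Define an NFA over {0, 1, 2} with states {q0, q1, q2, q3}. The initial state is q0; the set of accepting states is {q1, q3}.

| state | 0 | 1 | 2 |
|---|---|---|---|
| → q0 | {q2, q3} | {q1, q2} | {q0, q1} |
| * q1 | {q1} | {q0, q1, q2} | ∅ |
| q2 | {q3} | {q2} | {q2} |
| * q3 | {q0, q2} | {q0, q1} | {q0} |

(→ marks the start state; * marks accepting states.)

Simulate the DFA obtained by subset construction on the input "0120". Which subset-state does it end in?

Start: {q0}.
δ(q0,0) = {q2, q3}.
Union: {q2, q3}.
After 0: {q2, q3}.
δ(q2,1) = {q2}; δ(q3,1) = {q0, q1}.
Union: {q0, q1, q2}.
After 1: {q0, q1, q2}.
δ(q0,2) = {q0, q1}; δ(q1,2) = ∅; δ(q2,2) = {q2}.
Union: {q0, q1, q2}.
After 2: {q0, q1, q2}.
δ(q0,0) = {q2, q3}; δ(q1,0) = {q1}; δ(q2,0) = {q3}.
Union: {q1, q2, q3}.
After 0: {q1, q2, q3}.

{q1, q2, q3}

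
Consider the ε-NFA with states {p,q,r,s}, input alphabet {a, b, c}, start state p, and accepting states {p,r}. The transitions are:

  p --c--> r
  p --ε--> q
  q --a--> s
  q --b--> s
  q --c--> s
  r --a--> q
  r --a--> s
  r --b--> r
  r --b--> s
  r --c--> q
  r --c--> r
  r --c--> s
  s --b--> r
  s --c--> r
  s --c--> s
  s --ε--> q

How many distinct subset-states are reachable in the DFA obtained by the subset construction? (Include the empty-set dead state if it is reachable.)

Start state of the DFA: {p,q} (ε-closure of the NFA start).
{p,q} --a--> {q,s}  [new]
{p,q} --b--> {q,s}  [seen]
{p,q} --c--> {q,r,s}  [new]
{q,s} --a--> {q,s}  [seen]
{q,s} --b--> {q,r,s}  [seen]
{q,s} --c--> {q,r,s}  [seen]
{q,r,s} --a--> {q,s}  [seen]
{q,r,s} --b--> {q,r,s}  [seen]
{q,r,s} --c--> {q,r,s}  [seen]
Reachable DFA states: {p,q}, {q,s}, {q,r,s}.

3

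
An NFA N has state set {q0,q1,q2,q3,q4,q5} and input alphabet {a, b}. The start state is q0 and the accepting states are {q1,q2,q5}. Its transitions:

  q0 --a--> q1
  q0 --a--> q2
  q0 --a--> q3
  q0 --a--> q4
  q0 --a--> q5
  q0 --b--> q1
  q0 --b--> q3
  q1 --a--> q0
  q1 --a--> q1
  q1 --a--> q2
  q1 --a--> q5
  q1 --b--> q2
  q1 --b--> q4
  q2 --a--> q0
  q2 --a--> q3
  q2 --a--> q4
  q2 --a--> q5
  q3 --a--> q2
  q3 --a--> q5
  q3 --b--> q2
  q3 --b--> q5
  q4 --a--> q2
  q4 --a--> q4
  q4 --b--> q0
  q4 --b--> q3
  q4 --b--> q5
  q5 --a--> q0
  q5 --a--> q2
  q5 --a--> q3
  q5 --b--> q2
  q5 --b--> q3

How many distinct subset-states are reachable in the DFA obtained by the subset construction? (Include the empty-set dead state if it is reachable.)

Start state of the DFA: {q0}.
{q0} --a--> {q1,q2,q3,q4,q5}  [new]
{q0} --b--> {q1,q3}  [new]
{q1,q2,q3,q4,q5} --a--> {q0,q1,q2,q3,q4,q5}  [new]
{q1,q2,q3,q4,q5} --b--> {q0,q2,q3,q4,q5}  [new]
{q1,q3} --a--> {q0,q1,q2,q5}  [new]
{q1,q3} --b--> {q2,q4,q5}  [new]
{q0,q1,q2,q3,q4,q5} --a--> {q0,q1,q2,q3,q4,q5}  [seen]
{q0,q1,q2,q3,q4,q5} --b--> {q0,q1,q2,q3,q4,q5}  [seen]
{q0,q2,q3,q4,q5} --a--> {q0,q1,q2,q3,q4,q5}  [seen]
{q0,q2,q3,q4,q5} --b--> {q0,q1,q2,q3,q5}  [new]
{q0,q1,q2,q5} --a--> {q0,q1,q2,q3,q4,q5}  [seen]
{q0,q1,q2,q5} --b--> {q1,q2,q3,q4}  [new]
{q2,q4,q5} --a--> {q0,q2,q3,q4,q5}  [seen]
{q2,q4,q5} --b--> {q0,q2,q3,q5}  [new]
{q0,q1,q2,q3,q5} --a--> {q0,q1,q2,q3,q4,q5}  [seen]
{q0,q1,q2,q3,q5} --b--> {q1,q2,q3,q4,q5}  [seen]
{q1,q2,q3,q4} --a--> {q0,q1,q2,q3,q4,q5}  [seen]
{q1,q2,q3,q4} --b--> {q0,q2,q3,q4,q5}  [seen]
{q0,q2,q3,q5} --a--> {q0,q1,q2,q3,q4,q5}  [seen]
{q0,q2,q3,q5} --b--> {q1,q2,q3,q5}  [new]
{q1,q2,q3,q5} --a--> {q0,q1,q2,q3,q4,q5}  [seen]
{q1,q2,q3,q5} --b--> {q2,q3,q4,q5}  [new]
{q2,q3,q4,q5} --a--> {q0,q2,q3,q4,q5}  [seen]
{q2,q3,q4,q5} --b--> {q0,q2,q3,q5}  [seen]
Reachable DFA states: {q0}, {q1,q2,q3,q4,q5}, {q1,q3}, {q0,q1,q2,q3,q4,q5}, {q0,q2,q3,q4,q5}, {q0,q1,q2,q5}, {q2,q4,q5}, {q0,q1,q2,q3,q5}, {q1,q2,q3,q4}, {q0,q2,q3,q5}, {q1,q2,q3,q5}, {q2,q3,q4,q5}.

12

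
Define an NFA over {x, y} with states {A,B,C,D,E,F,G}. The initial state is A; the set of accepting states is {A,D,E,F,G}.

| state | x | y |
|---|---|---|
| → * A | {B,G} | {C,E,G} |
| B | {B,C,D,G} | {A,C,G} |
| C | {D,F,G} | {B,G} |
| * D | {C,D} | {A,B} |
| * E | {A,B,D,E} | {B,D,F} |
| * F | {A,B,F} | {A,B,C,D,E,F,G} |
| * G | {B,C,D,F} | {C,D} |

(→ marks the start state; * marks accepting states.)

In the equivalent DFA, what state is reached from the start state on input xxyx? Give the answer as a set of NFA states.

Start: {A}.
δ(A,x) = {B,G}.
Union: {B,G}.
After x: {B,G}.
δ(B,x) = {B,C,D,G}; δ(G,x) = {B,C,D,F}.
Union: {B,C,D,F,G}.
After x: {B,C,D,F,G}.
δ(B,y) = {A,C,G}; δ(C,y) = {B,G}; δ(D,y) = {A,B}; δ(F,y) = {A,B,C,D,E,F,G}; δ(G,y) = {C,D}.
Union: {A,B,C,D,E,F,G}.
After y: {A,B,C,D,E,F,G}.
δ(A,x) = {B,G}; δ(B,x) = {B,C,D,G}; δ(C,x) = {D,F,G}; δ(D,x) = {C,D}; δ(E,x) = {A,B,D,E}; δ(F,x) = {A,B,F}; δ(G,x) = {B,C,D,F}.
Union: {A,B,C,D,E,F,G}.
After x: {A,B,C,D,E,F,G}.

{A,B,C,D,E,F,G}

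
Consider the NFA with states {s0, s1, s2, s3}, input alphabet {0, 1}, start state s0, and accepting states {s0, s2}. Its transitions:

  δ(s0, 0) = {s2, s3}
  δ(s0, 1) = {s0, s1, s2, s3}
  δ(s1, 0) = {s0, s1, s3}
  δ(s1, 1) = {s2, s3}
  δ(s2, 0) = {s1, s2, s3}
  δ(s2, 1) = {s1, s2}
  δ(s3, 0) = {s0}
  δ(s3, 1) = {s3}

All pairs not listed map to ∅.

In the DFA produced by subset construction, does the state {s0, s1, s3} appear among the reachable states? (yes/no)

Start state of the DFA: {s0}.
{s0} --0--> {s2, s3}  [new]
{s0} --1--> {s0, s1, s2, s3}  [new]
{s2, s3} --0--> {s0, s1, s2, s3}  [seen]
{s2, s3} --1--> {s1, s2, s3}  [new]
{s0, s1, s2, s3} --0--> {s0, s1, s2, s3}  [seen]
{s0, s1, s2, s3} --1--> {s0, s1, s2, s3}  [seen]
{s1, s2, s3} --0--> {s0, s1, s2, s3}  [seen]
{s1, s2, s3} --1--> {s1, s2, s3}  [seen]
Reachable DFA states: {s0}, {s2, s3}, {s0, s1, s2, s3}, {s1, s2, s3}.
{s0, s1, s3} is not among them.

no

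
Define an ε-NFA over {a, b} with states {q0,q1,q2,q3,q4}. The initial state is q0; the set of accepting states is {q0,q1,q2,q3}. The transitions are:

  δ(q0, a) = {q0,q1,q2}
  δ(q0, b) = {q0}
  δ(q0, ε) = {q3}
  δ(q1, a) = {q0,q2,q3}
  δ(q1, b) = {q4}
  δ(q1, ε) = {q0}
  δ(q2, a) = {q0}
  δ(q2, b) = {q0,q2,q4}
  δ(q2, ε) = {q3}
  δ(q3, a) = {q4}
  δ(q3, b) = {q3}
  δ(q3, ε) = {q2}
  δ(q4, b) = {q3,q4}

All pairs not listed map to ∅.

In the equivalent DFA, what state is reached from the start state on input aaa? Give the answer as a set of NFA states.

{q0,q1,q2,q3,q4}

Start: {q0,q2,q3}.
δ(q0,a) = {q0,q1,q2}; δ(q2,a) = {q0}; δ(q3,a) = {q4}.
Union: {q0,q1,q2,q4}.
ε-closure gives {q0,q1,q2,q3,q4}.
After a: {q0,q1,q2,q3,q4}.
δ(q0,a) = {q0,q1,q2}; δ(q1,a) = {q0,q2,q3}; δ(q2,a) = {q0}; δ(q3,a) = {q4}; δ(q4,a) = ∅.
Union: {q0,q1,q2,q3,q4}.
After a: {q0,q1,q2,q3,q4}.
δ(q0,a) = {q0,q1,q2}; δ(q1,a) = {q0,q2,q3}; δ(q2,a) = {q0}; δ(q3,a) = {q4}; δ(q4,a) = ∅.
Union: {q0,q1,q2,q3,q4}.
After a: {q0,q1,q2,q3,q4}.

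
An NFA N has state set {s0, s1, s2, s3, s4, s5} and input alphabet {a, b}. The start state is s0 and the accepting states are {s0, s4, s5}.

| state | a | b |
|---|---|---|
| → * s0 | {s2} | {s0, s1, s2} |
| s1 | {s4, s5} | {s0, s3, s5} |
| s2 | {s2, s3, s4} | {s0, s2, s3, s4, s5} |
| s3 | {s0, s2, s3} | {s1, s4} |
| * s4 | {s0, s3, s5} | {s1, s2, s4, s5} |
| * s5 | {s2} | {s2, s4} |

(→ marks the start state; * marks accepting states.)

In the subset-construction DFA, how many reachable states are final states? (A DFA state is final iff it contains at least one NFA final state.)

6

Start state of the DFA: {s0}.
{s0} --a--> {s2}  [new]
{s0} --b--> {s0, s1, s2}  [new]
{s2} --a--> {s2, s3, s4}  [new]
{s2} --b--> {s0, s2, s3, s4, s5}  [new]
{s0, s1, s2} --a--> {s2, s3, s4, s5}  [new]
{s0, s1, s2} --b--> {s0, s1, s2, s3, s4, s5}  [new]
{s2, s3, s4} --a--> {s0, s2, s3, s4, s5}  [seen]
{s2, s3, s4} --b--> {s0, s1, s2, s3, s4, s5}  [seen]
{s0, s2, s3, s4, s5} --a--> {s0, s2, s3, s4, s5}  [seen]
{s0, s2, s3, s4, s5} --b--> {s0, s1, s2, s3, s4, s5}  [seen]
{s2, s3, s4, s5} --a--> {s0, s2, s3, s4, s5}  [seen]
{s2, s3, s4, s5} --b--> {s0, s1, s2, s3, s4, s5}  [seen]
{s0, s1, s2, s3, s4, s5} --a--> {s0, s2, s3, s4, s5}  [seen]
{s0, s1, s2, s3, s4, s5} --b--> {s0, s1, s2, s3, s4, s5}  [seen]
Reachable DFA states: {s0}, {s2}, {s0, s1, s2}, {s2, s3, s4}, {s0, s2, s3, s4, s5}, {s2, s3, s4, s5}, {s0, s1, s2, s3, s4, s5}.
Accepting DFA states (contain an NFA accepting state): {s0}, {s0, s1, s2}, {s2, s3, s4}, {s0, s2, s3, s4, s5}, {s2, s3, s4, s5}, {s0, s1, s2, s3, s4, s5}.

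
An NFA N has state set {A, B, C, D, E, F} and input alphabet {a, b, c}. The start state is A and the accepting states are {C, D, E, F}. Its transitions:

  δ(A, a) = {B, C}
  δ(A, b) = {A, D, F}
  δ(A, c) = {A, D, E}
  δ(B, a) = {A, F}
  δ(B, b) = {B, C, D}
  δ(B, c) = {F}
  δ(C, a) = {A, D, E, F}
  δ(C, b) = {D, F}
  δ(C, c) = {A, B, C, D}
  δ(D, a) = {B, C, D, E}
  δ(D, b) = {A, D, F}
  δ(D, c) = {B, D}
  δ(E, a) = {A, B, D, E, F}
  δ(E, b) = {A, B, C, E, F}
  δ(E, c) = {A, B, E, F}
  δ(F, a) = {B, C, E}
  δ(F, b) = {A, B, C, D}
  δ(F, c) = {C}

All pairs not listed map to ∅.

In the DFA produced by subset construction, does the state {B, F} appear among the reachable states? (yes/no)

no

Start state of the DFA: {A}.
{A} --a--> {B, C}  [new]
{A} --b--> {A, D, F}  [new]
{A} --c--> {A, D, E}  [new]
{B, C} --a--> {A, D, E, F}  [new]
{B, C} --b--> {B, C, D, F}  [new]
{B, C} --c--> {A, B, C, D, F}  [new]
{A, D, F} --a--> {B, C, D, E}  [new]
{A, D, F} --b--> {A, B, C, D, F}  [seen]
{A, D, F} --c--> {A, B, C, D, E}  [new]
{A, D, E} --a--> {A, B, C, D, E, F}  [new]
{A, D, E} --b--> {A, B, C, D, E, F}  [seen]
{A, D, E} --c--> {A, B, D, E, F}  [new]
{A, D, E, F} --a--> {A, B, C, D, E, F}  [seen]
{A, D, E, F} --b--> {A, B, C, D, E, F}  [seen]
{A, D, E, F} --c--> {A, B, C, D, E, F}  [seen]
{B, C, D, F} --a--> {A, B, C, D, E, F}  [seen]
{B, C, D, F} --b--> {A, B, C, D, F}  [seen]
{B, C, D, F} --c--> {A, B, C, D, F}  [seen]
{A, B, C, D, F} --a--> {A, B, C, D, E, F}  [seen]
{A, B, C, D, F} --b--> {A, B, C, D, F}  [seen]
{A, B, C, D, F} --c--> {A, B, C, D, E, F}  [seen]
{B, C, D, E} --a--> {A, B, C, D, E, F}  [seen]
{B, C, D, E} --b--> {A, B, C, D, E, F}  [seen]
{B, C, D, E} --c--> {A, B, C, D, E, F}  [seen]
{A, B, C, D, E} --a--> {A, B, C, D, E, F}  [seen]
{A, B, C, D, E} --b--> {A, B, C, D, E, F}  [seen]
{A, B, C, D, E} --c--> {A, B, C, D, E, F}  [seen]
{A, B, C, D, E, F} --a--> {A, B, C, D, E, F}  [seen]
{A, B, C, D, E, F} --b--> {A, B, C, D, E, F}  [seen]
{A, B, C, D, E, F} --c--> {A, B, C, D, E, F}  [seen]
{A, B, D, E, F} --a--> {A, B, C, D, E, F}  [seen]
{A, B, D, E, F} --b--> {A, B, C, D, E, F}  [seen]
{A, B, D, E, F} --c--> {A, B, C, D, E, F}  [seen]
Reachable DFA states: {A}, {B, C}, {A, D, F}, {A, D, E}, {A, D, E, F}, {B, C, D, F}, {A, B, C, D, F}, {B, C, D, E}, {A, B, C, D, E}, {A, B, C, D, E, F}, {A, B, D, E, F}.
{B, F} is not among them.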